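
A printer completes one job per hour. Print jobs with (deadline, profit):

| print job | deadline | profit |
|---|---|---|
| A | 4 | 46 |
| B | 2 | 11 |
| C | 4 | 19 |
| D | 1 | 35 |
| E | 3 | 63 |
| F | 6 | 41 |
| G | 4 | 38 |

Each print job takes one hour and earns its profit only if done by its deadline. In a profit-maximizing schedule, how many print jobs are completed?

Take jobs in profit order; each goes to the latest open slot no later than its deadline.
Profit order: E=63 A=46 F=41 G=38 D=35 C=19 B=11
Assign: E→slot 3, A→slot 4, F→slot 6, G→slot 2, D→slot 1, C skipped, B skipped.
Slots: [1:D] [2:G] [3:E] [4:A] [6:F]
5 of 7 scheduled.

5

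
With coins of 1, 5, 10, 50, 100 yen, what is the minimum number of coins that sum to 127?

127 = 1×100 + 2×10 + 1×5 + 2×1
Total coins = 1 + 2 + 1 + 2 = 6

6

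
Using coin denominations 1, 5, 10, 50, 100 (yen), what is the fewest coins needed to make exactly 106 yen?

106 = 1×100 + 1×5 + 1×1
Total coins = 1 + 1 + 1 = 3

3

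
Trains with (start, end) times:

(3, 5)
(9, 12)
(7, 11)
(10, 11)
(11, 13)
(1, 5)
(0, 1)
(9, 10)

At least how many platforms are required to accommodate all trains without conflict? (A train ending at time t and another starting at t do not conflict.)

starts: [0, 1, 3, 7, 9, 9, 10, 11]
ends:   [1, 5, 5, 10, 11, 11, 12, 13]
s0→1 e1→0 s1→1 s3→2 e5→1 e5→0 s7→1 s9→2 s9→3  — peak 3.

3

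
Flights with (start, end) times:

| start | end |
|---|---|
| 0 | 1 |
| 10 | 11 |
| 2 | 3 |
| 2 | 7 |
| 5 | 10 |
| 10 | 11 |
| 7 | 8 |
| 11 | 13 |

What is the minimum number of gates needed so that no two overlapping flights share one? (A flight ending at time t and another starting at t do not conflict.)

Events (time:±→running): 0:+→1 1:-→0 2:+→1 2:+→2 … peak 2.

2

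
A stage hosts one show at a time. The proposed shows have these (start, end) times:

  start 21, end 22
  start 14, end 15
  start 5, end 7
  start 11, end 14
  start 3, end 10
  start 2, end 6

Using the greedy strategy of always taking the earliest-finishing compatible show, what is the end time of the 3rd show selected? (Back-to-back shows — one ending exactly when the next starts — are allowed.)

Greedy by earliest finish: after sorting by end time, pick each interval compatible with the last pick.
By end time: (2,6), (5,7), (3,10), (11,14), (14,15), (21,22).
Pick (2,6); next start ≥ 6 → (11,14); next start ≥ 14 → (14,15); next start ≥ 15 → (21,22).
Selected: (2,6) (11,14) (14,15) (21,22)

15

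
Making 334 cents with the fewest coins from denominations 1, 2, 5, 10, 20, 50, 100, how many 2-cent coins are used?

2

334 = 3×100 + 1×20 + 1×10 + 2×2
Count of 2: 2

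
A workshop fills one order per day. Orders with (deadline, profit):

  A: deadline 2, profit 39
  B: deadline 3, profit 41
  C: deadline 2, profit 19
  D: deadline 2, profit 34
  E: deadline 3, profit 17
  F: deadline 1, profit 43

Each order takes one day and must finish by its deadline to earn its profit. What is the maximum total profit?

Take jobs in profit order; each goes to the latest open slot no later than its deadline.
Profit order: F=43 B=41 A=39 D=34 C=19 E=17
Assign: F→slot 1, B→slot 3, A→slot 2, D skipped, C skipped, E skipped.
Slots: [1:F] [2:A] [3:B]
Profit = 43 + 39 + 41 = 123

123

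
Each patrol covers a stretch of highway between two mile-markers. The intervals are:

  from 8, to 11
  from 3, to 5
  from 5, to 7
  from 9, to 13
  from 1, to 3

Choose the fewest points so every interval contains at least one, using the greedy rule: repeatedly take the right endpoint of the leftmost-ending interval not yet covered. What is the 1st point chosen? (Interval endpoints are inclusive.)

3

Sort by right endpoint; whenever an interval is uncovered, place a point at its right end.
Sorted: [1,3] [3,5] [5,7] [8,11] [9,13]
{[1,3],[3,5]} hit by 3; {[5,7]} hit by 7; {[8,11],[9,13]} hit by 11.
Points: 3, 7, 11 (3 total).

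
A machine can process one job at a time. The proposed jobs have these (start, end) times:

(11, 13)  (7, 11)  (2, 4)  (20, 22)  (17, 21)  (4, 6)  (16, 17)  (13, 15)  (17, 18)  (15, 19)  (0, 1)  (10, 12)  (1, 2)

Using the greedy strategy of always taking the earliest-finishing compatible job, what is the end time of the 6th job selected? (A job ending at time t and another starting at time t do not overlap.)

Order by finish time; keep every interval that doesn't clash with the previous kept one.
Sorted by end: (0,1)  (1,2)  (2,4)  (4,6)  (7,11)  (10,12)  (11,13)  (13,15)  (16,17)  (17,18)  (15,19)  (17,21)  (20,22)
take (0,1); take (1,2); take (2,4); take (4,6); take (7,11); take (11,13); take (13,15); take (16,17); take (17,18); skip (17,21); take (20,22).
Selected: (0,1) (1,2) (2,4) (4,6) (7,11) (11,13) (13,15) (16,17) (17,18) (20,22)

13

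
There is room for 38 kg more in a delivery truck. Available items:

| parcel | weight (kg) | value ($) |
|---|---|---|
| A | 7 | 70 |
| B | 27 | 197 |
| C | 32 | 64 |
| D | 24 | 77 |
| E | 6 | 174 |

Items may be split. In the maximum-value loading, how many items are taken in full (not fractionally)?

2

Sort by value per unit weight and fill in that order.
Ratios (sorted): E 29.00, A 10.00, B 7.30, D 3.21, C 2.00
take E (6 @ 174); take A (7 @ 70); take 25/27 of B → 182.41. Capacity used 38/38.
2 item(s) taken whole; one partial (take 25/27 of B).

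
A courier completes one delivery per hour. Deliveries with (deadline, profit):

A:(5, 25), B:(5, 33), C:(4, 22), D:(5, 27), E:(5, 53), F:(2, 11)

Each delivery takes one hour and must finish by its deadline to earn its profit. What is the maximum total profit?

160

Sort by profit descending; place each in the latest free slot ≤ its deadline.
Profit order: E=53 B=33 D=27 A=25 C=22 F=11
Assign: E→slot 5, B→slot 4, D→slot 3, A→slot 2, C→slot 1, F skipped.
Slots: [1:C] [2:A] [3:D] [4:B] [5:E]
Profit = 22 + 25 + 27 + 33 + 53 = 160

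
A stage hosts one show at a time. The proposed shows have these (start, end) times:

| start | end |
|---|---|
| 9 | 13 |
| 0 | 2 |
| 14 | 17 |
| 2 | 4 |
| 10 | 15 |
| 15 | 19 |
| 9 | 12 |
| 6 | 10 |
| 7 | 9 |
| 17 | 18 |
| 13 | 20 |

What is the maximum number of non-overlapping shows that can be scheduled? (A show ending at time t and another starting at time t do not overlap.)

6

By end time: (0,2), (2,4), (7,9), (6,10), (9,12), (9,13), (10,15), (14,17), (17,18), (15,19), (13,20).
Pick (0,2); next start ≥ 2 → (2,4); next start ≥ 4 → (7,9); next start ≥ 9 → (9,12); next start ≥ 12 → (14,17); next start ≥ 17 → (17,18).
Selected 6 shows.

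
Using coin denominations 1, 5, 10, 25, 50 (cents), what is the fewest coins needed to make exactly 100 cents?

100 = 2×50
Total coins = 2 = 2

2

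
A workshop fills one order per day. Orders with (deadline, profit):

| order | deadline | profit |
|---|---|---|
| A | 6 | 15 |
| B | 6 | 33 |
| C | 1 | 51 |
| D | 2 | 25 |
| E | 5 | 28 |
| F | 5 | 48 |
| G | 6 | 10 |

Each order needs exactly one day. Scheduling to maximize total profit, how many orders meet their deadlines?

6

Sort by profit descending; place each in the latest free slot ≤ its deadline.
Profit order: C=51 F=48 B=33 E=28 D=25 A=15 G=10
Assign: C→slot 1, F→slot 5, B→slot 6, E→slot 4, D→slot 2, A→slot 3, G skipped.
Slots: [1:C] [2:D] [3:A] [4:E] [5:F] [6:B]
6 of 7 scheduled.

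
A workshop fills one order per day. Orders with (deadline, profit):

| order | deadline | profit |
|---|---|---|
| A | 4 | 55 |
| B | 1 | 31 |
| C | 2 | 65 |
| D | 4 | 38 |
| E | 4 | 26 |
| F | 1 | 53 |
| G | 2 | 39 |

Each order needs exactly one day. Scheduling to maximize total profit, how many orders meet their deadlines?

4

Take jobs in profit order; each goes to the latest open slot no later than its deadline.
By profit: C(d2,65), A(d4,55), F(d1,53), G(d2,39), D(d4,38), B(d1,31), E(d4,26)
C→slot 2; A→slot 4; F→slot 1; G skipped; D→slot 3; B skipped; E skipped.
4 of 7 scheduled.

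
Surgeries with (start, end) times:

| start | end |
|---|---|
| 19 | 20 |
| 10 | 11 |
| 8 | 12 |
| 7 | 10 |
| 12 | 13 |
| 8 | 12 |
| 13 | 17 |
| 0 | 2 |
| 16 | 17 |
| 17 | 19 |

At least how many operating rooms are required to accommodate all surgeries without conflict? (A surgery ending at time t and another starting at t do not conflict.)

3

Count concurrent intervals with a sweep; the peak is the room count.
Events (time:±→running): 0:+→1 2:-→0 7:+→1 8:+→2 8:+→3 … peak 3.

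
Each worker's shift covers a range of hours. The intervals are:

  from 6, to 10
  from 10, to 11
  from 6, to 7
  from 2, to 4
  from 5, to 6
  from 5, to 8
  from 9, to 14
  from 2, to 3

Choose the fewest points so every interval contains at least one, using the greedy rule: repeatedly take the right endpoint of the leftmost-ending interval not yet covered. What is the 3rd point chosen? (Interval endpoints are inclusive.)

Sorted: [2,3] [2,4] [5,6] [6,7] [5,8] [6,10] [10,11] [9,14]
{[2,3],[2,4]} hit by 3; {[5,6],[6,7],[5,8],[6,10]} hit by 6; {[10,11],[9,14]} hit by 11.
Points: 3, 6, 11 (3 total).

11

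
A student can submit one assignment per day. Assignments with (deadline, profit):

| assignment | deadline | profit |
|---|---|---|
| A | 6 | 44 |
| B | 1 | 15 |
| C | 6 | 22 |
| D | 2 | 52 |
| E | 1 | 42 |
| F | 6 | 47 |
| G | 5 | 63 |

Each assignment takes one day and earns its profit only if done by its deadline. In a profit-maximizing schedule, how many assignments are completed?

6

Profit order: G=63 D=52 F=47 A=44 E=42 C=22 B=15
Assign: G→slot 5, D→slot 2, F→slot 6, A→slot 4, E→slot 1, C→slot 3, B skipped.
Slots: [1:E] [2:D] [3:C] [4:A] [5:G] [6:F]
6 of 7 scheduled.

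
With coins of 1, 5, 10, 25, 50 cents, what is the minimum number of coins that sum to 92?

Greedy: take as many of the largest coin as possible, then repeat with the remainder.
92 − 1×50→42 − 1×25→17 − 1×10→7 − 1×5→2 − 2×1→0
Total coins = 1 + 1 + 1 + 1 + 2 = 6

6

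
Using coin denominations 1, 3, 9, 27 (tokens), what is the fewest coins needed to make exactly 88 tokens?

6

Greedy: take as many of the largest coin as possible, then repeat with the remainder.
88 − 3×27→7 − 2×3→1 − 1×1→0
Total coins = 3 + 2 + 1 = 6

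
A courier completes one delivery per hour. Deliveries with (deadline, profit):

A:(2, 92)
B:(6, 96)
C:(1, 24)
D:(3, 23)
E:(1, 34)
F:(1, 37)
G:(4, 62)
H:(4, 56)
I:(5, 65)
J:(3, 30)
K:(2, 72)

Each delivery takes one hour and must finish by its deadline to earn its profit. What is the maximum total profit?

443

Sort by profit descending; place each in the latest free slot ≤ its deadline.
Profit order: B=96 A=92 K=72 I=65 G=62 H=56 F=37 E=34 J=30 C=24 D=23
Assign: B→slot 6, A→slot 2, K→slot 1, I→slot 5, G→slot 4, H→slot 3, F skipped, E skipped, J skipped, C skipped, D skipped.
Slots: [1:K] [2:A] [3:H] [4:G] [5:I] [6:B]
Profit = 72 + 92 + 56 + 62 + 65 + 96 = 443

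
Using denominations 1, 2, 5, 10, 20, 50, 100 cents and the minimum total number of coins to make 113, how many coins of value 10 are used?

1

Use the largest denomination that fits, subtract, and repeat.
113 − 1×100→13 − 1×10→3 − 1×2→1 − 1×1→0
Count of 10: 1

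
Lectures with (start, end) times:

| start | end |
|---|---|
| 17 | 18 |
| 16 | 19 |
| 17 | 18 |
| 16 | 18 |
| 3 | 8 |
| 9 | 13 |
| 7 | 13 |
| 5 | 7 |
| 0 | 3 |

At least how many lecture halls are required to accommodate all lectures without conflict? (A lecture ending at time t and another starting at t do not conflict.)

starts: [0, 3, 5, 7, 9, 16, 16, 17, 17]
ends:   [3, 7, 8, 13, 13, 18, 18, 18, 19]
s0→1 e3→0 s3→1 s5→2 e7→1 s7→2 e8→1 s9→2 e13→1 e13→0 s16→1 s16→2 s17→3 s17→4  — peak 4.

4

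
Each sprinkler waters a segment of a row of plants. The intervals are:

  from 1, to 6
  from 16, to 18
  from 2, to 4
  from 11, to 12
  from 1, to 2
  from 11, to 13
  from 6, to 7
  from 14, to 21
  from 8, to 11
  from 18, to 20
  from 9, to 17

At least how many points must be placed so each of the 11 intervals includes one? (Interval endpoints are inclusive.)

4

Process intervals by earliest right end; each time one isn't hit yet, stab at its right endpoint.
Sorted: [1,2] [2,4] [1,6] [6,7] [8,11] [11,12] [11,13] [9,17] [16,18] [18,20] [14,21]
{[1,2],[2,4],[1,6]} hit by 2; {[6,7]} hit by 7; {[8,11],[11,12],[11,13],[9,17]} hit by 11; {[16,18],[18,20],[14,21]} hit by 18.
Points: 2, 7, 11, 18 (4 total).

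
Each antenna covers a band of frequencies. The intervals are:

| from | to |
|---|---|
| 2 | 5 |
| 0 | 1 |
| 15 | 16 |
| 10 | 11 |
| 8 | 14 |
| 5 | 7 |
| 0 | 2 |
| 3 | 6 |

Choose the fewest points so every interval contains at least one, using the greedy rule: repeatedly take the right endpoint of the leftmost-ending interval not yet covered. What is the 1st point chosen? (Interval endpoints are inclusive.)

Sort by right endpoint; whenever an interval is uncovered, place a point at its right end.
By right end: [0,1]  [0,2]  [2,5]  [3,6]  [5,7]  [10,11]  [8,14]  [15,16]
[0,1] uncovered → point at 1; [2,5] uncovered → point at 5; [10,11] uncovered → point at 11; [15,16] uncovered → point at 16.
Points: 1, 5, 11, 16 (4 total).

1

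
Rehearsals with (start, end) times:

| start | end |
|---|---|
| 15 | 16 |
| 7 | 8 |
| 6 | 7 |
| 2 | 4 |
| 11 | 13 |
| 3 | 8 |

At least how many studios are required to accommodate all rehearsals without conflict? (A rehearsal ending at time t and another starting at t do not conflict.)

2

Events (time:±→running): 2:+→1 3:+→2 … peak 2.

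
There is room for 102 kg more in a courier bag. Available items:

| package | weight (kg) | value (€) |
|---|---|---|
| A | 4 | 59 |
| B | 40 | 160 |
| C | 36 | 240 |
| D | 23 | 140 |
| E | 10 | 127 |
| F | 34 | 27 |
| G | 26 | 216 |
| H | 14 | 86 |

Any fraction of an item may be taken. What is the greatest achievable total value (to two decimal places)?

Ratios (sorted): A 14.75, E 12.70, G 8.31, C 6.67, H 6.14, D 6.09, B 4.00, F 0.79
take A (4 @ 59); take E (10 @ 127); take G (26 @ 216); take C (36 @ 240); take H (14 @ 86); take 12/23 of D → 73.04. Capacity used 102/102.
Total value = 801.04

801.04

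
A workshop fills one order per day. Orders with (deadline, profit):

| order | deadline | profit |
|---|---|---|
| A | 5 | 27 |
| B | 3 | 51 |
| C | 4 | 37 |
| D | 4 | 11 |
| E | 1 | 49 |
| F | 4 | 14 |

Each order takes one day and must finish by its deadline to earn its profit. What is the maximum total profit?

Take jobs in profit order; each goes to the latest open slot no later than its deadline.
Profit order: B=51 E=49 C=37 A=27 F=14 D=11
Assign: B→slot 3, E→slot 1, C→slot 4, A→slot 5, F→slot 2, D skipped.
Slots: [1:E] [2:F] [3:B] [4:C] [5:A]
Profit = 49 + 14 + 51 + 37 + 27 = 178

178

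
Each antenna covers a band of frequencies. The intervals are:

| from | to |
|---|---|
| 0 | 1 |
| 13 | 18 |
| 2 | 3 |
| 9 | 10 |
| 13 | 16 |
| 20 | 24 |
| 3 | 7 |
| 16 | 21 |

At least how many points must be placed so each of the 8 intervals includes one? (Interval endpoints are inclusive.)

Sorted: [0,1] [2,3] [3,7] [9,10] [13,16] [13,18] [16,21] [20,24]
{[0,1]} hit by 1; {[2,3],[3,7]} hit by 3; {[9,10]} hit by 10; {[13,16],[13,18],[16,21]} hit by 16; {[20,24]} hit by 24.
Points: 1, 3, 10, 16, 24 (5 total).

5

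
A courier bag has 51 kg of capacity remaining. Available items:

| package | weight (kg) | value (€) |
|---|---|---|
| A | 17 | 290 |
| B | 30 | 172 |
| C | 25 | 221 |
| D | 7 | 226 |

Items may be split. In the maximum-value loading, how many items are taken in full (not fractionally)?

3

Greedy by value/weight ratio, highest first.
Order: D (226/7=32.29) > A (290/17=17.06) > C (221/25=8.84) > B (172/30=5.73)
Fill: take D (7 @ 226) → take A (17 @ 290) → take C (25 @ 221) → take 2/30 of B → 11.47; 51/51 used.
3 item(s) taken whole; one partial (take 2/30 of B).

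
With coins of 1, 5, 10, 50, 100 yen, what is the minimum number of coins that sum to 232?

Greedy: take as many of the largest coin as possible, then repeat with the remainder.
232 − 2×100→32 − 3×10→2 − 2×1→0
Total coins = 2 + 3 + 2 = 7

7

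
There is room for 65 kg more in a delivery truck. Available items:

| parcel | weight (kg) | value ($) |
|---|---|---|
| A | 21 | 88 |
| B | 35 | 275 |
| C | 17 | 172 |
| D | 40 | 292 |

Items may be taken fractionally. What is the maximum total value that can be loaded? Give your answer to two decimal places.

Greedy by value/weight ratio, highest first.
Ratios (sorted): C 10.12, B 7.86, D 7.30, A 4.19
take C (17 @ 172); take B (35 @ 275); take 13/40 of D → 94.90. Capacity used 65/65.
Total value = 541.90

541.90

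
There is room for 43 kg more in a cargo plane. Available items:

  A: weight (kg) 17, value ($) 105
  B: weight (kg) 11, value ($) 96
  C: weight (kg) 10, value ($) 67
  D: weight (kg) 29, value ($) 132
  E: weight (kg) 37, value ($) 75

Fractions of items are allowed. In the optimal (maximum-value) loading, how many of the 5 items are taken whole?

Ratios (sorted): B 8.73, C 6.70, A 6.18, D 4.55, E 2.03
take B (11 @ 96); take C (10 @ 67); take A (17 @ 105); take 5/29 of D → 22.76. Capacity used 43/43.
3 item(s) taken whole; one partial (take 5/29 of D).

3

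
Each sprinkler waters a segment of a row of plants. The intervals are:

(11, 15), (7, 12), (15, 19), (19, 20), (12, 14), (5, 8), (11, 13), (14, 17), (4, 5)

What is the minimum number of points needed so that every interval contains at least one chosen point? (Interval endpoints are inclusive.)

4

Sorted: [4,5] [5,8] [7,12] [11,13] [12,14] [11,15] [14,17] [15,19] [19,20]
{[4,5],[5,8]} hit by 5; {[7,12],[11,13],[12,14],[11,15]} hit by 12; {[14,17],[15,19]} hit by 17; {[19,20]} hit by 20.
Points: 5, 12, 17, 20 (4 total).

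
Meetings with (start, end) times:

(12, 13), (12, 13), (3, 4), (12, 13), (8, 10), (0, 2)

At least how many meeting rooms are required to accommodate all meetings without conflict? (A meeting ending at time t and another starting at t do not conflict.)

3

Events (time:±→running): 0:+→1 2:-→0 3:+→1 4:-→0 8:+→1 10:-→0 12:+→1 12:+→2 12:+→3 … peak 3.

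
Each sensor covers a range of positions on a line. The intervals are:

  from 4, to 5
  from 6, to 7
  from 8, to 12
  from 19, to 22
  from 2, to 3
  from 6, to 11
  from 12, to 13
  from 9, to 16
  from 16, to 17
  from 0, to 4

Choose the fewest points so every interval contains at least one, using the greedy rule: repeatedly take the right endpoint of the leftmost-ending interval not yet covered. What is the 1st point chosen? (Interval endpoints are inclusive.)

3

Sorted: [2,3] [0,4] [4,5] [6,7] [6,11] [8,12] [12,13] [9,16] [16,17] [19,22]
{[2,3],[0,4]} hit by 3; {[4,5]} hit by 5; {[6,7],[6,11]} hit by 7; {[8,12],[12,13],[9,16]} hit by 12; {[16,17]} hit by 17; {[19,22]} hit by 22.
Points: 3, 5, 7, 12, 17, 22 (6 total).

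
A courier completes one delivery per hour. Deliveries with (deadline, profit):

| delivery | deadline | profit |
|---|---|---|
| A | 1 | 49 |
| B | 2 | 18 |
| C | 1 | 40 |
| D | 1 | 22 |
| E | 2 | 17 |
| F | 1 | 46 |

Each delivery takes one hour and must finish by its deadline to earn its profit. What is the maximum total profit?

Take jobs in profit order; each goes to the latest open slot no later than its deadline.
Profit order: A=49 F=46 C=40 D=22 B=18 E=17
Assign: A→slot 1, F skipped, C skipped, D skipped, B→slot 2, E skipped.
Slots: [1:A] [2:B]
Profit = 49 + 18 = 67

67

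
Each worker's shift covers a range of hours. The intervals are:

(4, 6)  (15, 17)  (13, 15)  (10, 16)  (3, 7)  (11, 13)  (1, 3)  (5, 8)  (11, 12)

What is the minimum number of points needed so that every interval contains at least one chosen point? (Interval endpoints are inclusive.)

4

Sort by right endpoint; whenever an interval is uncovered, place a point at its right end.
Sorted: [1,3] [4,6] [3,7] [5,8] [11,12] [11,13] [13,15] [10,16] [15,17]
{[1,3]} hit by 3; {[4,6],[3,7],[5,8]} hit by 6; {[11,12],[11,13]} hit by 12; {[13,15],[10,16],[15,17]} hit by 15.
Points: 3, 6, 12, 15 (4 total).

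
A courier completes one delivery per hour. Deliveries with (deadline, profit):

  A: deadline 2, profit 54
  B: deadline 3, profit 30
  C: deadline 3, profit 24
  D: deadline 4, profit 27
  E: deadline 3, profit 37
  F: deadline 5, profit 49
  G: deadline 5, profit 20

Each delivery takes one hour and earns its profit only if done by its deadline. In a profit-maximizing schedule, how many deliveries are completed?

5

Take jobs in profit order; each goes to the latest open slot no later than its deadline.
Profit order: A=54 F=49 E=37 B=30 D=27 C=24 G=20
Assign: A→slot 2, F→slot 5, E→slot 3, B→slot 1, D→slot 4, C skipped, G skipped.
Slots: [1:B] [2:A] [3:E] [4:D] [5:F]
5 of 7 scheduled.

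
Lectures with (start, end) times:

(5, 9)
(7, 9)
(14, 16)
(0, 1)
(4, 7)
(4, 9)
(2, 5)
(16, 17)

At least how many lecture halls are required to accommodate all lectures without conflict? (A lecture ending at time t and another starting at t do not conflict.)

3

starts: [0, 2, 4, 4, 5, 7, 14, 16]
ends:   [1, 5, 7, 9, 9, 9, 16, 17]
s0→1 e1→0 s2→1 s4→2 s4→3  — peak 3.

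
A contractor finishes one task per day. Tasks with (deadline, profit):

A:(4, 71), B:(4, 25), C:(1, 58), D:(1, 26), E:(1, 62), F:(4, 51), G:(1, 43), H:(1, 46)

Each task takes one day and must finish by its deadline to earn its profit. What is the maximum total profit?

209

Profit order: A=71 E=62 C=58 F=51 H=46 G=43 D=26 B=25
Assign: A→slot 4, E→slot 1, C skipped, F→slot 3, H skipped, G skipped, D skipped, B→slot 2.
Slots: [1:E] [2:B] [3:F] [4:A]
Profit = 62 + 25 + 51 + 71 = 209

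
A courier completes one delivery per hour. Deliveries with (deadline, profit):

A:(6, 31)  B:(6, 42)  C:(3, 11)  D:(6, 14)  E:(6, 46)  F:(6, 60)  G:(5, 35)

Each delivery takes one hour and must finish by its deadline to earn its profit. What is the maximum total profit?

Profit order: F=60 E=46 B=42 G=35 A=31 D=14 C=11
Assign: F→slot 6, E→slot 5, B→slot 4, G→slot 3, A→slot 2, D→slot 1, C skipped.
Slots: [1:D] [2:A] [3:G] [4:B] [5:E] [6:F]
Profit = 14 + 31 + 35 + 42 + 46 + 60 = 228

228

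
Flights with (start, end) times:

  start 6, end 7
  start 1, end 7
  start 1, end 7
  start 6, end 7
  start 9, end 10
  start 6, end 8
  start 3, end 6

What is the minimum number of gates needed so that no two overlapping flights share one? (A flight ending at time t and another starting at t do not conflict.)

5

Events (time:±→running): 1:+→1 1:+→2 3:+→3 6:-→2 6:+→3 6:+→4 6:+→5 … peak 5.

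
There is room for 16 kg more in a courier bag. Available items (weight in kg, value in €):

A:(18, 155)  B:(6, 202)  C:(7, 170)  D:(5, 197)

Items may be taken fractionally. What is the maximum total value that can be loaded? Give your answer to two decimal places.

520.43

Sort by value per unit weight and fill in that order.
Order: D (197/5=39.40) > B (202/6=33.67) > C (170/7=24.29) > A (155/18=8.61)
Fill: take D (5 @ 197) → take B (6 @ 202) → take 5/7 of C → 121.43; 16/16 used.
Total value = 520.43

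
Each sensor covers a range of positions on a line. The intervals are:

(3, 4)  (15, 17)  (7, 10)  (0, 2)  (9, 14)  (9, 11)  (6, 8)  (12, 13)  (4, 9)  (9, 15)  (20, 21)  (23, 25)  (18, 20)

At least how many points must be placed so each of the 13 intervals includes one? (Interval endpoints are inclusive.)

8

Sort by right endpoint; whenever an interval is uncovered, place a point at its right end.
Sorted: [0,2] [3,4] [6,8] [4,9] [7,10] [9,11] [12,13] [9,14] [9,15] [15,17] [18,20] [20,21] [23,25]
{[0,2]} hit by 2; {[3,4]} hit by 4; {[6,8],[4,9],[7,10]} hit by 8; {[9,11]} hit by 11; {[12,13],[9,14],[9,15]} hit by 13; {[15,17]} hit by 17; {[18,20],[20,21]} hit by 20; {[23,25]} hit by 25.
Points: 2, 4, 8, 11, 13, 17, 20, 25 (8 total).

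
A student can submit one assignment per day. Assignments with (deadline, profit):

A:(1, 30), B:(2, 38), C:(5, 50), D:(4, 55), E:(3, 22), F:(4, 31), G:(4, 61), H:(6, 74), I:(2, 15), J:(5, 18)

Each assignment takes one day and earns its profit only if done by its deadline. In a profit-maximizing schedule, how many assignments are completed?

Take jobs in profit order; each goes to the latest open slot no later than its deadline.
Profit order: H=74 G=61 D=55 C=50 B=38 F=31 A=30 E=22 J=18 I=15
Assign: H→slot 6, G→slot 4, D→slot 3, C→slot 5, B→slot 2, F→slot 1, A skipped, E skipped, J skipped, I skipped.
Slots: [1:F] [2:B] [3:D] [4:G] [5:C] [6:H]
6 of 10 scheduled.

6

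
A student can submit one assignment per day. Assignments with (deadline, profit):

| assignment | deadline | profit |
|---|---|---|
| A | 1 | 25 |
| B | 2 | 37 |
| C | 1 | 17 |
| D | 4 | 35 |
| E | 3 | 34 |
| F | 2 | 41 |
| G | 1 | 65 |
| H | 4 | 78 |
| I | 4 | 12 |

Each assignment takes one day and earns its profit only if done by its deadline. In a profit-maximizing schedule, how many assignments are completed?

4

By profit: H(d4,78), G(d1,65), F(d2,41), B(d2,37), D(d4,35), E(d3,34), A(d1,25), C(d1,17), I(d4,12)
H→slot 4; G→slot 1; F→slot 2; B skipped; D→slot 3; E skipped; A skipped; C skipped; I skipped.
4 of 9 scheduled.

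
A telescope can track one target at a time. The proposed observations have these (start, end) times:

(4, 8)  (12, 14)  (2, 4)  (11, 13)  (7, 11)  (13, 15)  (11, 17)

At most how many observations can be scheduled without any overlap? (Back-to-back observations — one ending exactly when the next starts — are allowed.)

4

Greedy by earliest finish: after sorting by end time, pick each interval compatible with the last pick.
By end time: (2,4), (4,8), (7,11), (11,13), (12,14), (13,15), (11,17).
Pick (2,4); next start ≥ 4 → (4,8); next start ≥ 8 → (11,13); next start ≥ 13 → (13,15).
Selected 4 observations.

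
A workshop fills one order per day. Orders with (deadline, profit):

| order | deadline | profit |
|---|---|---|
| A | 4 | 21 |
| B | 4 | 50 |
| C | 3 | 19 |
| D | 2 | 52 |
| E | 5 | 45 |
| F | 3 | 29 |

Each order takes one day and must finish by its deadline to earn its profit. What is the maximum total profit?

Take jobs in profit order; each goes to the latest open slot no later than its deadline.
By profit: D(d2,52), B(d4,50), E(d5,45), F(d3,29), A(d4,21), C(d3,19)
D→slot 2; B→slot 4; E→slot 5; F→slot 3; A→slot 1; C skipped.
Profit = 21 + 52 + 29 + 50 + 45 = 197

197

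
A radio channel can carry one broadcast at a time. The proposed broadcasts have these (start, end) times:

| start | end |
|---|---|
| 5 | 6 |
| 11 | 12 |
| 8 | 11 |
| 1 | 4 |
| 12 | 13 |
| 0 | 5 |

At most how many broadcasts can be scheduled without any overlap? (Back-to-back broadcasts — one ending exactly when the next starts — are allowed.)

5

By end time: (1,4), (0,5), (5,6), (8,11), (11,12), (12,13).
Pick (1,4); next start ≥ 4 → (5,6); next start ≥ 6 → (8,11); next start ≥ 11 → (11,12); next start ≥ 12 → (12,13).
Selected 5 broadcasts.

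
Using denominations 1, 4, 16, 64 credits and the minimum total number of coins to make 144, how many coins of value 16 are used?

1

Use the largest denomination that fits, subtract, and repeat.
144 = 2×64 + 1×16
Count of 16: 1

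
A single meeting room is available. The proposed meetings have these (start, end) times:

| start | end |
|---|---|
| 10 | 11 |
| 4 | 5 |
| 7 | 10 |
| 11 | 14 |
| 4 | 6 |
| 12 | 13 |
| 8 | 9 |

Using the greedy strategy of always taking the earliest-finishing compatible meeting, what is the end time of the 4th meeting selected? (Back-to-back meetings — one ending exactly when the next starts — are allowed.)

13

Sorted by end: (4,5)  (4,6)  (8,9)  (7,10)  (10,11)  (12,13)  (11,14)
take (4,5); skip (4,6); take (8,9); skip (7,10); take (10,11); take (12,13); skip (11,14).
Selected: (4,5) (8,9) (10,11) (12,13)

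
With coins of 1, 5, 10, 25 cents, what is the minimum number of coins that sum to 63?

Greedy: take as many of the largest coin as possible, then repeat with the remainder.
63 = 2×25 + 1×10 + 3×1
Total coins = 2 + 1 + 3 = 6

6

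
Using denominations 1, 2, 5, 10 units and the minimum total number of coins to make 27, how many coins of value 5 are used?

1

Greedy: take as many of the largest coin as possible, then repeat with the remainder.
27 − 2×10→7 − 1×5→2 − 1×2→0
Count of 5: 1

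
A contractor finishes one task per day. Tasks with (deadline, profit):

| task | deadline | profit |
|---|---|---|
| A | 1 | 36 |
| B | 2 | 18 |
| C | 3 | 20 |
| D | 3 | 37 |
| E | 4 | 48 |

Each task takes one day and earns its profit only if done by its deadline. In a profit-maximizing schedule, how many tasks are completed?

By profit: E(d4,48), D(d3,37), A(d1,36), C(d3,20), B(d2,18)
E→slot 4; D→slot 3; A→slot 1; C→slot 2; B skipped.
4 of 5 scheduled.

4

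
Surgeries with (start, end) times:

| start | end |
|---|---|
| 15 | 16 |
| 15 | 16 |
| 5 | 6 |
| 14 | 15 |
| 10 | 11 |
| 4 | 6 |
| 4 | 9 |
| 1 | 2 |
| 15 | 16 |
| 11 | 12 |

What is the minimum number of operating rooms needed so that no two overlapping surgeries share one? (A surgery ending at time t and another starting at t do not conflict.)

3

The answer is the maximum number of intervals overlapping at any instant.
starts: [1, 4, 4, 5, 10, 11, 14, 15, 15, 15]
ends:   [2, 6, 6, 9, 11, 12, 15, 16, 16, 16]
s1→1 e2→0 s4→1 s4→2 s5→3  — peak 3.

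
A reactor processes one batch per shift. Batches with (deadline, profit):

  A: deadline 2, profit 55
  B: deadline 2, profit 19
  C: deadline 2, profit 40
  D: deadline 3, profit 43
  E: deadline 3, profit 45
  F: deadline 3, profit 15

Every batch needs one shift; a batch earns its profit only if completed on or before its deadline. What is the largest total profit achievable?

143

Take jobs in profit order; each goes to the latest open slot no later than its deadline.
By profit: A(d2,55), E(d3,45), D(d3,43), C(d2,40), B(d2,19), F(d3,15)
A→slot 2; E→slot 3; D→slot 1; C skipped; B skipped; F skipped.
Profit = 43 + 55 + 45 = 143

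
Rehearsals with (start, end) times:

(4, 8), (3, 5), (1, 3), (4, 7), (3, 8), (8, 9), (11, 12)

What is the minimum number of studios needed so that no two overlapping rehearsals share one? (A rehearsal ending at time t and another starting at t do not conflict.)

4

starts: [1, 3, 3, 4, 4, 8, 11]
ends:   [3, 5, 7, 8, 8, 9, 12]
s1→1 e3→0 s3→1 s3→2 s4→3 s4→4  — peak 4.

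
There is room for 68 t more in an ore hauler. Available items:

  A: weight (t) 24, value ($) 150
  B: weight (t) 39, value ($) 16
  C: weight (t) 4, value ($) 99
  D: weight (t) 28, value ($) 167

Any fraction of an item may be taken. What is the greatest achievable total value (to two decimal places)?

Sort by value per unit weight and fill in that order.
Order: C (99/4=24.75) > A (150/24=6.25) > D (167/28=5.96) > B (16/39=0.41)
Fill: take C (4 @ 99) → take A (24 @ 150) → take D (28 @ 167) → take 12/39 of B → 4.92; 68/68 used.
Total value = 420.92

420.92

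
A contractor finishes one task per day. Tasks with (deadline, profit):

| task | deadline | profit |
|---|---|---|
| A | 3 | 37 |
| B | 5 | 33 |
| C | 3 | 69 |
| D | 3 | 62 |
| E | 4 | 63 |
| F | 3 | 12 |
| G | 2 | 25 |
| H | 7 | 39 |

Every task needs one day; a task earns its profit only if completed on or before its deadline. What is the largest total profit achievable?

303

Sort by profit descending; place each in the latest free slot ≤ its deadline.
Profit order: C=69 E=63 D=62 H=39 A=37 B=33 G=25 F=12
Assign: C→slot 3, E→slot 4, D→slot 2, H→slot 7, A→slot 1, B→slot 5, G skipped, F skipped.
Slots: [1:A] [2:D] [3:C] [4:E] [5:B] [7:H]
Profit = 37 + 62 + 69 + 63 + 33 + 39 = 303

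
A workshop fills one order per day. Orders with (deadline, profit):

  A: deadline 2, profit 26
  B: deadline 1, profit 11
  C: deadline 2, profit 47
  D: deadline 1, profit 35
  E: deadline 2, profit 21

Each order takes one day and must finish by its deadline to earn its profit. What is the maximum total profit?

82

By profit: C(d2,47), D(d1,35), A(d2,26), E(d2,21), B(d1,11)
C→slot 2; D→slot 1; A skipped; E skipped; B skipped.
Profit = 35 + 47 = 82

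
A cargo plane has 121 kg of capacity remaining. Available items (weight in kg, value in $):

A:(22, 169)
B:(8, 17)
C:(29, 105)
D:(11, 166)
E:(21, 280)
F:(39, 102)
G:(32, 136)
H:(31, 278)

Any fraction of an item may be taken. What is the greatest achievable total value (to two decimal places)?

1043.48

Greedy by value/weight ratio, highest first.
Ratios (sorted): D 15.09, E 13.33, H 8.97, A 7.68, G 4.25, C 3.62, F 2.62, B 2.12
take D (11 @ 166); take E (21 @ 280); take H (31 @ 278); take A (22 @ 169); take G (32 @ 136); take 4/29 of C → 14.48. Capacity used 121/121.
Total value = 1043.48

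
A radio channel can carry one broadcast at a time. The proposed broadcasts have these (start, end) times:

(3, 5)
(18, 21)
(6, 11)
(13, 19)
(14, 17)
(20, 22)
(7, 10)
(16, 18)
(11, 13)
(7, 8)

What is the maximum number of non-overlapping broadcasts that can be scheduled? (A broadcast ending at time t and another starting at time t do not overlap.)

Sorted by end: (3,5)  (7,8)  (7,10)  (6,11)  (11,13)  (14,17)  (16,18)  (13,19)  (18,21)  (20,22)
take (3,5); take (7,8); skip (6,11); take (11,13); take (14,17); skip (16,18); skip (13,19); take (18,21); skip (20,22).
Selected 5 broadcasts.

5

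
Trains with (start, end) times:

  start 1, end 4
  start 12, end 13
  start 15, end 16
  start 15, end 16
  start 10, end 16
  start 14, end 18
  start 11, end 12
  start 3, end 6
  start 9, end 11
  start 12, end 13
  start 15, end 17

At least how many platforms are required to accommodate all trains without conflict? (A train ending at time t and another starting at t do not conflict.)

Count concurrent intervals with a sweep; the peak is the room count.
Events (time:±→running): 1:+→1 3:+→2 4:-→1 6:-→0 9:+→1 10:+→2 11:-→1 11:+→2 12:-→1 12:+→2 12:+→3 13:-→2 13:-→1 14:+→2 15:+→3 15:+→4 15:+→5 … peak 5.

5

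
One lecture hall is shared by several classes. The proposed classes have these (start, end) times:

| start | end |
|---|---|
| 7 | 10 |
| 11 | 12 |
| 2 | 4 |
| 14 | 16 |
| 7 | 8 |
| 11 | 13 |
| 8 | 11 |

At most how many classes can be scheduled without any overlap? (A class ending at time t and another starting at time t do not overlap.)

By end time: (2,4), (7,8), (7,10), (8,11), (11,12), (11,13), (14,16).
Pick (2,4); next start ≥ 4 → (7,8); next start ≥ 8 → (8,11); next start ≥ 11 → (11,12); next start ≥ 12 → (14,16).
Selected 5 classes.

5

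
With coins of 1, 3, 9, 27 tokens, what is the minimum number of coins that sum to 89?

89 − 3×27→8 − 2×3→2 − 2×1→0
Total coins = 3 + 2 + 2 = 7

7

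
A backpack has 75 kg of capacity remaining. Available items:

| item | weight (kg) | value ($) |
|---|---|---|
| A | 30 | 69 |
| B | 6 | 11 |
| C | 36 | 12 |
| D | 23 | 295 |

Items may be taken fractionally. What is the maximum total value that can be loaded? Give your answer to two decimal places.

380.33

Ratios (sorted): D 12.83, A 2.30, B 1.83, C 0.33
take D (23 @ 295); take A (30 @ 69); take B (6 @ 11); take 16/36 of C → 5.33. Capacity used 75/75.
Total value = 380.33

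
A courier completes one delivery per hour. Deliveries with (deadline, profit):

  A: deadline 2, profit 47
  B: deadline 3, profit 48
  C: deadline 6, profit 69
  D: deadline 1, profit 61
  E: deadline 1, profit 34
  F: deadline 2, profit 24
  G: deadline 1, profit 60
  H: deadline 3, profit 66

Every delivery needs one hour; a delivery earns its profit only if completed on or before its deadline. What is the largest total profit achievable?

Take jobs in profit order; each goes to the latest open slot no later than its deadline.
By profit: C(d6,69), H(d3,66), D(d1,61), G(d1,60), B(d3,48), A(d2,47), E(d1,34), F(d2,24)
C→slot 6; H→slot 3; D→slot 1; G skipped; B→slot 2; A skipped; E skipped; F skipped.
Profit = 61 + 48 + 66 + 69 = 244

244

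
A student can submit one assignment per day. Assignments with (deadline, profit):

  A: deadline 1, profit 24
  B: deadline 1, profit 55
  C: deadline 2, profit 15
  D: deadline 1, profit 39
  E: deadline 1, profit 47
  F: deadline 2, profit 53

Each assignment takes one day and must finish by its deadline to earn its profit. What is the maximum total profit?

108

Sort by profit descending; place each in the latest free slot ≤ its deadline.
Profit order: B=55 F=53 E=47 D=39 A=24 C=15
Assign: B→slot 1, F→slot 2, E skipped, D skipped, A skipped, C skipped.
Slots: [1:B] [2:F]
Profit = 55 + 53 = 108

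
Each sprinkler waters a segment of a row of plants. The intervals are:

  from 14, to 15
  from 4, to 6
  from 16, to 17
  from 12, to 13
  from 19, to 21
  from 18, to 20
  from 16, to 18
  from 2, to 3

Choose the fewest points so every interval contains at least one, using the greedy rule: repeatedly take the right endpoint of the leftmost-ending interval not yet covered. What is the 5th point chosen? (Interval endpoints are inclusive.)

Sorted: [2,3] [4,6] [12,13] [14,15] [16,17] [16,18] [18,20] [19,21]
{[2,3]} hit by 3; {[4,6]} hit by 6; {[12,13]} hit by 13; {[14,15]} hit by 15; {[16,17],[16,18]} hit by 17; {[18,20],[19,21]} hit by 20.
Points: 3, 6, 13, 15, 17, 20 (6 total).

17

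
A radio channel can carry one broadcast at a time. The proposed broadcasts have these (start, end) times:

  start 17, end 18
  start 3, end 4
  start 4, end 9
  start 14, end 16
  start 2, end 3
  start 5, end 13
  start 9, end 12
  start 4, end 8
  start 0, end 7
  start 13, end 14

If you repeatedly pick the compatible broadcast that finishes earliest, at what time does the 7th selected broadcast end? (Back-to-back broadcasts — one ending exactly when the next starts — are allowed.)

Sort by end time and greedily take each interval whose start is ≥ the last chosen end.
By end time: (2,3), (3,4), (0,7), (4,8), (4,9), (9,12), (5,13), (13,14), (14,16), (17,18).
Pick (2,3); next start ≥ 3 → (3,4); next start ≥ 4 → (4,8); next start ≥ 8 → (9,12); next start ≥ 12 → (13,14); next start ≥ 14 → (14,16); next start ≥ 16 → (17,18).
Selected: (2,3) (3,4) (4,8) (9,12) (13,14) (14,16) (17,18)

18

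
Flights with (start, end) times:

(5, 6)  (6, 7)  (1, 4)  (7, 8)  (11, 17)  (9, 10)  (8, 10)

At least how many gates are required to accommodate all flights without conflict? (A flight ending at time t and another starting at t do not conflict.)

2

starts: [1, 5, 6, 7, 8, 9, 11]
ends:   [4, 6, 7, 8, 10, 10, 17]
s1→1 e4→0 s5→1 e6→0 s6→1 e7→0 s7→1 e8→0 s8→1 s9→2  — peak 2.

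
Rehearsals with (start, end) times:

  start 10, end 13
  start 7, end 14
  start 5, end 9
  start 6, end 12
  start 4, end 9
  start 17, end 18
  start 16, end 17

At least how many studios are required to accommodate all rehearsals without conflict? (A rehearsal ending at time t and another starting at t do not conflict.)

4

Events (time:±→running): 4:+→1 5:+→2 6:+→3 7:+→4 … peak 4.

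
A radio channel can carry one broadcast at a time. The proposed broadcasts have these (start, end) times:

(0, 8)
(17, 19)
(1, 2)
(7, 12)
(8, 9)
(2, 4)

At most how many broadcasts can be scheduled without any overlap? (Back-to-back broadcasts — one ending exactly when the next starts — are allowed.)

4

Sorted by end: (1,2)  (2,4)  (0,8)  (8,9)  (7,12)  (17,19)
take (1,2); take (2,4); take (8,9); skip (7,12); take (17,19).
Selected 4 broadcasts.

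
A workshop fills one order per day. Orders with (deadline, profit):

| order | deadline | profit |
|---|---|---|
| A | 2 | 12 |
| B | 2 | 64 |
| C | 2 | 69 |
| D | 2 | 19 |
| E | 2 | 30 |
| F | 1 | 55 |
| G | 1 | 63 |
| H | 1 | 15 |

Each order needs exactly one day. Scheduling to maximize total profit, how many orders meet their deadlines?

2

Take jobs in profit order; each goes to the latest open slot no later than its deadline.
By profit: C(d2,69), B(d2,64), G(d1,63), F(d1,55), E(d2,30), D(d2,19), H(d1,15), A(d2,12)
C→slot 2; B→slot 1; G skipped; F skipped; E skipped; D skipped; H skipped; A skipped.
2 of 8 scheduled.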